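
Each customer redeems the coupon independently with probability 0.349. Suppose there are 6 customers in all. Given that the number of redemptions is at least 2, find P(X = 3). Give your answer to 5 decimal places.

X ~ Binomial(6, 0.349). Want P(X=3 | X≥2) = P(X=3) / P(X≥2).
P(X=3) = C(6,3)·0.349^3·0.651^3 = 0.2345575
P(X≥2) = 1 − 0.0761177 − 0.2448396 = 0.6790427
Ratio = 0.2345575 / 0.6790427 = 0.3454237

0.34542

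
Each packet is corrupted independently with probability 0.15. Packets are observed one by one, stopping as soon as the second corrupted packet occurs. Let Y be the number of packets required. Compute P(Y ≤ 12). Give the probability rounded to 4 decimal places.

Finishing within 12 packets ⇔ at least 2 successes in the first 12. With X ~ Binomial(12, 0.15), P(Y ≤ 12) = 1 − P(X ≤ 1).
  k=0: C(12,0)·0.15^0·0.85^12 = 0.142242
  k=1: C(12,1)·0.15^1·0.85^11 = 0.301218
1 − 0.443460 = 0.556540

0.5565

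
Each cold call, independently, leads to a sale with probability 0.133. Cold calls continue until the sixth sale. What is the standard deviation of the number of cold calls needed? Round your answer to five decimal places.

17.14879

Y = total cold calls until the sixth success; negative binomial with r=6, p=0.133.
SD(Y) = √[r(1−p)/p²] = √(294.0810673) = 17.1487920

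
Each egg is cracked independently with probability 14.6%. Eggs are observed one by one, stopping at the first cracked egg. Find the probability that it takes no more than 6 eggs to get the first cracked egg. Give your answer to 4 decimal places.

0.6121

Y = number of eggs to the first success; geometric, p = 0.146.
P(Y ≤ 6) = 1 − (1−p)^6 = 1 − 0.387925 = 0.612075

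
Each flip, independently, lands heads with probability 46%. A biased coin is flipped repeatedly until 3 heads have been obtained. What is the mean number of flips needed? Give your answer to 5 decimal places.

6.52174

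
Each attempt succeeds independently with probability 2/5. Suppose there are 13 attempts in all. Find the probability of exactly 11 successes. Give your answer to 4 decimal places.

X ~ Binomial(n=13, p=0.40).
P(X=11) = C(13,11) · p^11 · (1−p)^2
= 78 · 4.1943e-05 · 0.36 = 0.001178

0.0012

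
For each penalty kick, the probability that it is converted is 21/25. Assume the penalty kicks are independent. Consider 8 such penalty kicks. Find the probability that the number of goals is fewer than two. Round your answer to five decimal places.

0.00002

X ~ Binomial(8, 0.84); P(X ≤ 1) = Σ C(8,k) p^k (1−p)^(8−k) over k:
  k=0: C(8,0)·0.84^0·0.16^8 = 0.0000004
  k=1: C(8,1)·0.84^1·0.16^7 = 0.0000180
Total = 0.0000185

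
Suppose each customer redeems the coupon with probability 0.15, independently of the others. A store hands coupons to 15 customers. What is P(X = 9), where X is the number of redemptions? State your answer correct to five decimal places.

X ~ Binomial(n=15, p=0.15).
P(X=9) = C(15,9) · p^9 · (1−p)^6
= 5005 · 3.8443e-08 · 0.37715 = 0.0000726

0.00007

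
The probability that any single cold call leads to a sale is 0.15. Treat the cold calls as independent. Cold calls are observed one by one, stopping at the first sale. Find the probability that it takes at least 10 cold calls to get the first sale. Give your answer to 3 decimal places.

Y = number of cold calls to the first success; geometric, p = 0.15.
P(Y > 9) = P(first 9 all fail) = (1−p)^9 = 0.23162

0.232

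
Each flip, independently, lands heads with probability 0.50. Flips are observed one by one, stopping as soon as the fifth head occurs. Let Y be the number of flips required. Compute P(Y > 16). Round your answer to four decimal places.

Needing more than 16 flips ⇔ fewer than 5 successes in the first 16. With X ~ Binomial(16, 0.50), P(Y > 16) = P(X ≤ 4).
  k=0: C(16,0)·0.50^0·0.50^16 = 0.000015
  k=1: C(16,1)·0.50^1·0.50^15 = 0.000244
  k=2: C(16,2)·0.50^2·0.50^14 = 0.001831
  k=3: C(16,3)·0.50^3·0.50^13 = 0.008545
  k=4: C(16,4)·0.50^4·0.50^12 = 0.027771
P(X ≤ 4) = 0.038406

0.0384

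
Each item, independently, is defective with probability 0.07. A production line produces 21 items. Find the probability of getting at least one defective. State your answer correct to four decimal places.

0.7822

P(at least one) = 1 − P(none) = 1 − (1 − 0.07)^21
= 1 − 0.217842 = 0.782158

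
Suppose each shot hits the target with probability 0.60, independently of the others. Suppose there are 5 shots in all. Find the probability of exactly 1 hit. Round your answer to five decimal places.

X ~ Binomial(n=5, p=0.60).
P(X=1) = C(5,1) · p^1 · (1−p)^4
= 5 · 0.6 · 0.0256 = 0.0768000

0.07680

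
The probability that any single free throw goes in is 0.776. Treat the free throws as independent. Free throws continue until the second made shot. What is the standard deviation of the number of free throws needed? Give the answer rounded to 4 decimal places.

0.8625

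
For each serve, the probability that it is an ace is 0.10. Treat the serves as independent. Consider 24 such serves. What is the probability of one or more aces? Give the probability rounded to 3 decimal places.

P(at least one) = 1 − P(none) = 1 − (1 − 0.10)^24
= 1 − 0.07977 = 0.92023

0.920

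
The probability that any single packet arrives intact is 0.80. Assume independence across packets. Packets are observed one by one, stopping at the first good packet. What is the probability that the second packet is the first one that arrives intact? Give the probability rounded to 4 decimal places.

0.1600

Geometric (trials to first success), p = 0.80.
P(Y = 2) = (1−p)^1 · p = 0.2 · 0.80 = 0.160000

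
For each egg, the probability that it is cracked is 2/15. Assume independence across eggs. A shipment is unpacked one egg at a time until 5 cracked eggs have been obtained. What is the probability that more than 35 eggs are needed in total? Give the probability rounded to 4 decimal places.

Needing more than 35 eggs ⇔ fewer than 5 successes in the first 35. With X ~ Binomial(35, 0.133333), P(Y > 35) = P(X ≤ 4).
  k=0: C(35,0)·0.133333^0·0.866667^35 = 0.006681
  k=1: C(35,1)·0.133333^1·0.866667^34 = 0.035973
  k=2: C(35,2)·0.133333^2·0.866667^33 = 0.094084
  k=3: C(35,3)·0.133333^3·0.866667^32 = 0.159218
  k=4: C(35,4)·0.133333^4·0.866667^31 = 0.195961
P(X ≤ 4) = 0.491917

0.4919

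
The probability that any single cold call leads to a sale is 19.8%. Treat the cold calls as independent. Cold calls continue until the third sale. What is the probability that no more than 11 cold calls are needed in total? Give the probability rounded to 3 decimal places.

0.376

Finishing within 11 cold calls ⇔ at least 3 successes in the first 11. With X ~ Binomial(11, 0.198), P(Y ≤ 11) = 1 − P(X ≤ 2).
  k=0: C(11,0)·0.198^0·0.802^11 = 0.08829
  k=1: C(11,1)·0.198^1·0.802^10 = 0.23977
  k=2: C(11,2)·0.198^2·0.802^9 = 0.29598
1 − 0.62405 = 0.37595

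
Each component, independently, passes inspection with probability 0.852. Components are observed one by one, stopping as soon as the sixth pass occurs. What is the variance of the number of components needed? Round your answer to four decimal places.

Y = total components until the sixth success; negative binomial with r=6, p=0.852.
Var(Y) = r(1−p)/p² = 6·0.148 / 0.852² = 1.223302

1.2233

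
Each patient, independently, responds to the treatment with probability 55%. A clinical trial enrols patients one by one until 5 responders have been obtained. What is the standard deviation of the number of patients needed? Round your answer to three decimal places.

2.727

Y = total patients until the fifth success; negative binomial with r=5, p=0.55.
SD(Y) = √[r(1−p)/p²] = √(7.43802) = 2.72727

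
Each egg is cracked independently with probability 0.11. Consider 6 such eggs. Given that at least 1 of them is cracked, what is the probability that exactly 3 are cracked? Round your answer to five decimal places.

0.03731

X ~ Binomial(6, 0.11). Want P(X=3 | X≥1) = P(X=3) / P(X≥1).
P(X=3) = C(6,3)·0.11^3·0.89^3 = 0.0187663
P(X≥1) = 1 − 0.4969813 = 0.5030187
Ratio = 0.0187663 / 0.5030187 = 0.0373073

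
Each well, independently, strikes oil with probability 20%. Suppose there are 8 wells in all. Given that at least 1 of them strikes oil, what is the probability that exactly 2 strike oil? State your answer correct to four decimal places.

0.3528

X ~ Binomial(8, 0.20). Want P(X=2 | X≥1) = P(X=2) / P(X≥1).
P(X=2) = C(8,2)·0.20^2·0.80^6 = 0.293601
P(X≥1) = 1 − 0.167772 = 0.832228
Ratio = 0.293601 / 0.832228 = 0.352790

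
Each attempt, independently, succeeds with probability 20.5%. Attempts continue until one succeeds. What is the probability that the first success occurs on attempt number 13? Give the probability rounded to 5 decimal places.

Geometric (trials to first success), p = 0.205.
P(Y = 13) = (1−p)^12 · p = 0.063739 · 0.205 = 0.0130665

0.01307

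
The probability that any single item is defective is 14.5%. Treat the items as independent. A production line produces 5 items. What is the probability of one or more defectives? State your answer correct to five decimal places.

0.54309

P(at least one) = 1 − P(none) = 1 − (1 − 0.145)^5
= 1 − 0.4569099 = 0.5430901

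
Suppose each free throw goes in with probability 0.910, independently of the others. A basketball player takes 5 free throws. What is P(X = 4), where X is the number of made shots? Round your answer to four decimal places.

0.3086

X ~ Binomial(n=5, p=0.91).
P(X=4) = C(5,4) · p^4 · (1−p)^1
= 5 · 0.68575 · 0.09 = 0.308587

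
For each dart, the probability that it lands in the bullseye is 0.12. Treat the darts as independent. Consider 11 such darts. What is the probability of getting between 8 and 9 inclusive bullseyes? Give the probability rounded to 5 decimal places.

X ~ Binomial(11, 0.12); P(8 ≤ X ≤ 9) = Σ C(11,k) p^k (1−p)^(11−k) over k:
  k=8: C(11,8)·0.12^8·0.88^3 = 0.0000048
  k=9: C(11,9)·0.12^9·0.88^2 = 0.0000002
Total = 0.0000051

0.00001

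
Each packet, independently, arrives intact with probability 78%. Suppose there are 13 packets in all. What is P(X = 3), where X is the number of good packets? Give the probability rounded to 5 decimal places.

0.00004

X ~ Binomial(n=13, p=0.78).
P(X=3) = C(13,3) · p^3 · (1−p)^10
= 286 · 0.47455 · 2.656e-07 = 0.0000360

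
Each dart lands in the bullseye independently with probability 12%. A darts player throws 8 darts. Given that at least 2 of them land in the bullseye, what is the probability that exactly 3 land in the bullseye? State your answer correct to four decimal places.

0.2059

X ~ Binomial(8, 0.12). Want P(X=3 | X≥2) = P(X=3) / P(X≥2).
P(X=3) = C(8,3)·0.12^3·0.88^5 = 0.051068
P(X≥2) = 1 − 0.359635 − 0.392329 = 0.248037
Ratio = 0.051068 / 0.248037 = 0.205887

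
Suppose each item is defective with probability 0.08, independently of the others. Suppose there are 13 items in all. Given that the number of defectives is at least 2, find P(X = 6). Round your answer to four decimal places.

0.0009

X ~ Binomial(13, 0.08). Want P(X=6 | X≥2) = P(X=6) / P(X≥2).
P(X=6) = C(13,6)·0.08^6·0.92^7 = 0.000251
P(X≥2) = 1 − 0.338253 − 0.382373 = 0.279374
Ratio = 0.000251 / 0.279374 = 0.000898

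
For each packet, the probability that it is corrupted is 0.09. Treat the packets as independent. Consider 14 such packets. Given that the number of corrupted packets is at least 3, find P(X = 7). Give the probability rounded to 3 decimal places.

X ~ Binomial(14, 0.09). Want P(X=7 | X≥3) = P(X=7) / P(X≥3).
P(X=7) = C(14,7)·0.09^7·0.91^7 = 0.00008
P(X≥3) = 1 − 0.26704 − 0.36975 − 0.23770 = 0.12551
Ratio = 0.00008 / 0.12551 = 0.00068

0.001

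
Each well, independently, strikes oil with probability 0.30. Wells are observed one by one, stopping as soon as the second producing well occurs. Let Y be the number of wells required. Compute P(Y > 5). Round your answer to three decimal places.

0.528

Needing more than 5 wells ⇔ fewer than 2 successes in the first 5. With X ~ Binomial(5, 0.30), P(Y > 5) = P(X ≤ 1).
  k=0: C(5,0)·0.30^0·0.70^5 = 0.16807
  k=1: C(5,1)·0.30^1·0.70^4 = 0.36015
P(X ≤ 1) = 0.52822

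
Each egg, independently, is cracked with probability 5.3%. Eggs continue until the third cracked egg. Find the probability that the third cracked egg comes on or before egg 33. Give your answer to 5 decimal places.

0.25385

Finishing within 33 eggs ⇔ at least 3 successes in the first 33. With X ~ Binomial(33, 0.053), P(Y ≤ 33) = 1 − P(X ≤ 2).
  k=0: C(33,0)·0.053^0·0.947^33 = 0.1657866
  k=1: C(33,1)·0.053^1·0.947^32 = 0.3061887
  k=2: C(33,2)·0.053^2·0.947^31 = 0.2741795
1 − 0.7461548 = 0.2538452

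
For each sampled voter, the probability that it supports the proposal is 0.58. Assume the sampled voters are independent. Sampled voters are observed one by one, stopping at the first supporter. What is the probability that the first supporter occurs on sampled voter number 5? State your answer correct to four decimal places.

Geometric (trials to first success), p = 0.58.
P(Y = 5) = (1−p)^4 · p = 0.031117 · 0.58 = 0.018048

0.0180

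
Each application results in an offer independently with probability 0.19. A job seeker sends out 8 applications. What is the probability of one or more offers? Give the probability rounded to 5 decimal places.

0.81470

P(at least one) = 1 − P(none) = 1 − (1 − 0.19)^8
= 1 − 0.1853020 = 0.8146980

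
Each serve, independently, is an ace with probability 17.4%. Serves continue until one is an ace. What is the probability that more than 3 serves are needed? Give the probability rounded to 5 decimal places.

Y = number of serves to the first success; geometric, p = 0.174.
P(Y > 3) = P(first 3 all fail) = (1−p)^3 = 0.5635600

0.56356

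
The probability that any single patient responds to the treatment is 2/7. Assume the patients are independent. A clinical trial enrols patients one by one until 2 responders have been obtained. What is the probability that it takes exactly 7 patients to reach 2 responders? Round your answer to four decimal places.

Y = trial on which the second success occurs; negative binomial, r=2, p=0.285714.
P(Y=7) = C(6,1) · p^2 · (1−p)^5
= 6 · 0.081633 · 0.18593 = 0.091070

0.0911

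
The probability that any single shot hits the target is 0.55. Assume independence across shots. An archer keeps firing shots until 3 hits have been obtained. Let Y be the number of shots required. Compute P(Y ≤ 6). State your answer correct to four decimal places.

0.7447

Finishing within 6 shots ⇔ at least 3 successes in the first 6. With X ~ Binomial(6, 0.55), P(Y ≤ 6) = 1 − P(X ≤ 2).
  k=0: C(6,0)·0.55^0·0.45^6 = 0.008304
  k=1: C(6,1)·0.55^1·0.45^5 = 0.060894
  k=2: C(6,2)·0.55^2·0.45^4 = 0.186066
1 − 0.255264 = 0.744736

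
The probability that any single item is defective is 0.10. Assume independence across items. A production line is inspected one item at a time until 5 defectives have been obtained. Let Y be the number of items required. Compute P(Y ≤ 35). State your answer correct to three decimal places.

0.269

Finishing within 35 items ⇔ at least 5 successes in the first 35. With X ~ Binomial(35, 0.10), P(Y ≤ 35) = 1 − P(X ≤ 4).
  k=0: C(35,0)·0.10^0·0.90^35 = 0.02503
  k=1: C(35,1)·0.10^1·0.90^34 = 0.09734
  k=2: C(35,2)·0.10^2·0.90^33 = 0.18387
  k=3: C(35,3)·0.10^3·0.90^32 = 0.22473
  k=4: C(35,4)·0.10^4·0.90^31 = 0.19976
1 − 0.73075 = 0.26925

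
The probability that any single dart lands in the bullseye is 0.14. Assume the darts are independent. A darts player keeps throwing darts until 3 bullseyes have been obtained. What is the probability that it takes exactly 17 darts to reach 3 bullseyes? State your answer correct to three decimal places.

Y = trial on which the third success occurs; negative binomial, r=3, p=0.14.
P(Y=17) = C(16,2) · p^3 · (1−p)^14
= 120 · 0.002744 · 0.12105 = 0.03986

0.040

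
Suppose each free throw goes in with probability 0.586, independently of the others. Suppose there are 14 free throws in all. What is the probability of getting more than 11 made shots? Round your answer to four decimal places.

X ~ Binomial(14, 0.586); P(X ≥ 12) = Σ C(14,k) p^k (1−p)^(14−k) over k:
  k=12: C(14,12)·0.586^12·0.414^2 = 0.025575
  k=13: C(14,13)·0.586^13·0.414^1 = 0.005569
  k=14: C(14,14)·0.586^14·0.414^0 = 0.000563
Total = 0.031707

0.0317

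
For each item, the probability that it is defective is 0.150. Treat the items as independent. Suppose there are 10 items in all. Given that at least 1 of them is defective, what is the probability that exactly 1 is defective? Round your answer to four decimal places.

X ~ Binomial(10, 0.15). Want P(X=1 | X≥1) = P(X=1) / P(X≥1).
P(X=1) = C(10,1)·0.15^1·0.85^9 = 0.347425
P(X≥1) = 1 − 0.196874 = 0.803126
Ratio = 0.347425 / 0.803126 = 0.432592

0.4326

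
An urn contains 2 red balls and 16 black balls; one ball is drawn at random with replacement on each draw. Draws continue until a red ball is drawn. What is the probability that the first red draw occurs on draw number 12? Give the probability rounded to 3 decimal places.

Geometric (trials to first success), p = 0.111111.
P(Y = 12) = (1−p)^11 · p = 0.27373 · 0.111111 = 0.03041

0.030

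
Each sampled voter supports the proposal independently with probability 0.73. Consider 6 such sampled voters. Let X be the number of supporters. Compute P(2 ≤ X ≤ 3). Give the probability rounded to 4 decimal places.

0.1956

X ~ Binomial(6, 0.73); P(2 ≤ X ≤ 3) = Σ C(6,k) p^k (1−p)^(6−k) over k:
  k=2: C(6,2)·0.73^2·0.27^4 = 0.042481
  k=3: C(6,3)·0.73^3·0.27^3 = 0.153140
Total = 0.195621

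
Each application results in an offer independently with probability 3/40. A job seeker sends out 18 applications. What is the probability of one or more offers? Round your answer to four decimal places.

P(at least one) = 1 − P(none) = 1 − (1 − 0.075)^18
= 1 − 0.245783 = 0.754217

0.7542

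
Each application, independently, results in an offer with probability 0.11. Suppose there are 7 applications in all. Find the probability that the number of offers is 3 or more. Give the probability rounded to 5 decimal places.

0.03312

X ~ Binomial(7, 0.11); P(X ≥ 3) = Σ C(7,k) p^k (1−p)^(7−k) over k:
  k=3: C(7,3)·0.11^3·0.89^4 = 0.0292285
  k=4: C(7,4)·0.11^4·0.89^3 = 0.0036125
  k=5: C(7,5)·0.11^5·0.89^2 = 0.0002679
  k=6: C(7,6)·0.11^6·0.89^1 = 0.0000110
  k=7: C(7,7)·0.11^7·0.89^0 = 0.0000002
Total = 0.0331201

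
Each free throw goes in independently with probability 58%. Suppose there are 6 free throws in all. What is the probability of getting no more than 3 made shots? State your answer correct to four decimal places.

X ~ Binomial(6, 0.58); P(X ≤ 3) = Σ C(6,k) p^k (1−p)^(6−k) over k:
  k=0: C(6,0)·0.58^0·0.42^6 = 0.005489
  k=1: C(6,1)·0.58^1·0.42^5 = 0.045481
  k=2: C(6,2)·0.58^2·0.42^4 = 0.157016
  k=3: C(6,3)·0.58^3·0.42^3 = 0.289109
Total = 0.497095

0.4971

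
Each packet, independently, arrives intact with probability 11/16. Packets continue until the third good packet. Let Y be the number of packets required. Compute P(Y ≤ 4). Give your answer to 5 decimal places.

0.62959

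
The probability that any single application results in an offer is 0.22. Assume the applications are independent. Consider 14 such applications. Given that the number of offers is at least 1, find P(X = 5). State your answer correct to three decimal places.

0.114

X ~ Binomial(14, 0.22). Want P(X=5 | X≥1) = P(X=5) / P(X≥1).
P(X=5) = C(14,5)·0.22^5·0.78^9 = 0.11026
P(X≥1) = 1 − 0.03085 = 0.96915
Ratio = 0.11026 / 0.96915 = 0.11377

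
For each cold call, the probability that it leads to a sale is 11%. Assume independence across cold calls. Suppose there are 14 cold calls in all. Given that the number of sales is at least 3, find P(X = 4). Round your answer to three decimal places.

X ~ Binomial(14, 0.11). Want P(X=4 | X≥3) = P(X=4) / P(X≥3).
P(X=4) = C(14,4)·0.11^4·0.89^10 = 0.04570
P(X≥3) = 1 − 0.19564 − 0.33853 − 0.27196 = 0.19387
Ratio = 0.04570 / 0.19387 = 0.23572

0.236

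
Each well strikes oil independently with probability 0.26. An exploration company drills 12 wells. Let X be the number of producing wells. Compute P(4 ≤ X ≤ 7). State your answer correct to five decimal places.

X ~ Binomial(12, 0.26); P(4 ≤ X ≤ 7) = Σ C(12,k) p^k (1−p)^(12−k) over k:
  k=4: C(12,4)·0.26^4·0.74^8 = 0.2034007
  k=5: C(12,5)·0.26^5·0.74^7 = 0.1143442
  k=6: C(12,6)·0.26^6·0.74^6 = 0.0468708
  k=7: C(12,7)·0.26^7·0.74^5 = 0.0141155
Total = 0.3787311

0.37873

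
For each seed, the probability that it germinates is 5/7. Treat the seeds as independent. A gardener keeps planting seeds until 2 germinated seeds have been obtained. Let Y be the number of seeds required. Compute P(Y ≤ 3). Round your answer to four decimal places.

0.8017

Finishing within 3 seeds ⇔ at least 2 successes in the first 3. With X ~ Binomial(3, 0.714286), P(Y ≤ 3) = 1 − P(X ≤ 1).
  k=0: C(3,0)·0.714286^0·0.285714^3 = 0.023324
  k=1: C(3,1)·0.714286^1·0.285714^2 = 0.174927
1 − 0.198251 = 0.801749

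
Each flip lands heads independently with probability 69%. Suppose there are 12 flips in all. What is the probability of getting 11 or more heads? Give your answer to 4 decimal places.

X ~ Binomial(12, 0.69); P(X ≥ 11) = Σ C(12,k) p^k (1−p)^(12−k) over k:
  k=11: C(12,11)·0.69^11·0.31^1 = 0.062789
  k=12: C(12,12)·0.69^12·0.31^0 = 0.011646
Total = 0.074435

0.0744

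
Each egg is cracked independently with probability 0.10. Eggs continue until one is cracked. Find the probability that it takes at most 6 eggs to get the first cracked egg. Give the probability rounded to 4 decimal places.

Y = number of eggs to the first success; geometric, p = 0.10.
P(Y ≤ 6) = 1 − (1−p)^6 = 1 − 0.531441 = 0.468559

0.4686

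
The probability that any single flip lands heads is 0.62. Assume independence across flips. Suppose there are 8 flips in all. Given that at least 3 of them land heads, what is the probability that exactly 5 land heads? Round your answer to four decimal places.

0.2928

X ~ Binomial(8, 0.62). Want P(X=5 | X≥3) = P(X=5) / P(X≥3).
P(X=5) = C(8,5)·0.62^5·0.38^3 = 0.281512
P(X≥3) = 1 − 0.000435 − 0.005675 − 0.032407 = 0.961483
Ratio = 0.281512 / 0.961483 = 0.292790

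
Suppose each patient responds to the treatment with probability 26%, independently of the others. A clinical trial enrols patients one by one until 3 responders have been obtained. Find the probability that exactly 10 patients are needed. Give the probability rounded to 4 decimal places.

Y = trial on which the third success occurs; negative binomial, r=3, p=0.26.
P(Y=10) = C(9,2) · p^3 · (1−p)^7
= 36 · 0.017576 · 0.12151 = 0.076886

0.0769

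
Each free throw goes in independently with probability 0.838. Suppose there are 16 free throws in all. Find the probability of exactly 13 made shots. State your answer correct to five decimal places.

X ~ Binomial(n=16, p=0.838).
P(X=13) = C(16,13) · p^13 · (1−p)^3
= 560 · 0.1005 · 0.0042515 = 0.2392794

0.23928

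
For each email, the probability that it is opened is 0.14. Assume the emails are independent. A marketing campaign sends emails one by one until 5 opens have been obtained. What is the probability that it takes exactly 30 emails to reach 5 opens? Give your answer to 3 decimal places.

Y = trial on which the fifth success occurs; negative binomial, r=5, p=0.14.
P(Y=30) = C(29,4) · p^5 · (1−p)^25
= 23751 · 5.3782e-05 · 0.023039 = 0.02943

0.029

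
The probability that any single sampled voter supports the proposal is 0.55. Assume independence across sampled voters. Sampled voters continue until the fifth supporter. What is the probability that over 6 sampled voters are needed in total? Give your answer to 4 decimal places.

Needing more than 6 sampled voters ⇔ fewer than 5 successes in the first 6. With X ~ Binomial(6, 0.55), P(Y > 6) = P(X ≤ 4).
  k=0: C(6,0)·0.55^0·0.45^6 = 0.008304
  k=1: C(6,1)·0.55^1·0.45^5 = 0.060894
  k=2: C(6,2)·0.55^2·0.45^4 = 0.186066
  k=3: C(6,3)·0.55^3·0.45^3 = 0.303218
  k=4: C(6,4)·0.55^4·0.45^2 = 0.277950
P(X ≤ 4) = 0.836433

0.8364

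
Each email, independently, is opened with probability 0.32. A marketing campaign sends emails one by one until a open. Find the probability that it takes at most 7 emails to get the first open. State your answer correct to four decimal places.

0.9328

Y = number of emails to the first success; geometric, p = 0.32.
P(Y ≤ 7) = 1 − (1−p)^7 = 1 − 0.067230 = 0.932770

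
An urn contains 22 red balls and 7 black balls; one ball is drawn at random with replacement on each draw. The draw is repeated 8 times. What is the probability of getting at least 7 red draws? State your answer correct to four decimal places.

0.3889

X ~ Binomial(8, 0.758621); P(X ≥ 7) = Σ C(8,k) p^k (1−p)^(8−k) over k:
  k=7: C(8,7)·0.758621^7·0.241379^1 = 0.279230
  k=8: C(8,8)·0.758621^8·0.241379^0 = 0.109698
Total = 0.388928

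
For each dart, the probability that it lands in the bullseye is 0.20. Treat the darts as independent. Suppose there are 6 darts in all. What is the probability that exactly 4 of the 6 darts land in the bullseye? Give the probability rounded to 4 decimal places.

X ~ Binomial(n=6, p=0.20).
P(X=4) = C(6,4) · p^4 · (1−p)^2
= 15 · 0.0016 · 0.64 = 0.015360

0.0154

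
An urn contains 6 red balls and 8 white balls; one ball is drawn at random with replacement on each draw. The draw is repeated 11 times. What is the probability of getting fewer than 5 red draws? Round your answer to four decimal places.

0.4544

X ~ Binomial(11, 0.428571); P(X ≤ 4) = Σ C(11,k) p^k (1−p)^(11−k) over k:
  k=0: C(11,0)·0.428571^0·0.571429^11 = 0.002121
  k=1: C(11,1)·0.428571^1·0.571429^10 = 0.017500
  k=2: C(11,2)·0.428571^2·0.571429^9 = 0.065625
  k=3: C(11,3)·0.428571^3·0.571429^8 = 0.147655
  k=4: C(11,4)·0.428571^4·0.571429^7 = 0.221483
Total = 0.454384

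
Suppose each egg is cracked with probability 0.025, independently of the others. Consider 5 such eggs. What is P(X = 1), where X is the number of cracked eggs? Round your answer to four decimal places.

X ~ Binomial(n=5, p=0.025).
P(X=1) = C(5,1) · p^1 · (1−p)^4
= 5 · 0.025 · 0.90369 = 0.112961

0.1130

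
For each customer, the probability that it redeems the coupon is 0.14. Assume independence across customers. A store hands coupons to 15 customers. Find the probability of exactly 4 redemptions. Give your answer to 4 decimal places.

0.0998

X ~ Binomial(n=15, p=0.14).
P(X=4) = C(15,4) · p^4 · (1−p)^11
= 1365 · 0.00038416 · 0.19032 = 0.099799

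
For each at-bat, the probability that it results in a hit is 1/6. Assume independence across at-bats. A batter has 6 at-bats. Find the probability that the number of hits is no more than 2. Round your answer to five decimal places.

0.93771

X ~ Binomial(6, 0.166667); P(X ≤ 2) = Σ C(6,k) p^k (1−p)^(6−k) over k:
  k=0: C(6,0)·0.166667^0·0.833333^6 = 0.3348980
  k=1: C(6,1)·0.166667^1·0.833333^5 = 0.4018776
  k=2: C(6,2)·0.166667^2·0.833333^4 = 0.2009388
Total = 0.9377143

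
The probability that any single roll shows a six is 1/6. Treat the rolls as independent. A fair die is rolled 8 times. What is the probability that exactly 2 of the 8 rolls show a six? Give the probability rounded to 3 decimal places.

X ~ Binomial(n=8, p=0.166667).
P(X=2) = C(8,2) · p^2 · (1−p)^6
= 28 · 0.027778 · 0.3349 = 0.26048

0.260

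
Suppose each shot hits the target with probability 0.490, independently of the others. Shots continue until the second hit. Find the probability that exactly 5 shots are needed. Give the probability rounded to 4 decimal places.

0.1274

Y = trial on which the second success occurs; negative binomial, r=2, p=0.49.
P(Y=5) = C(4,1) · p^2 · (1−p)^3
= 4 · 0.2401 · 0.13265 = 0.127398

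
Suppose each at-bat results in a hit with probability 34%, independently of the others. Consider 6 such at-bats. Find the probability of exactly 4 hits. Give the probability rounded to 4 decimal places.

0.0873

X ~ Binomial(n=6, p=0.34).
P(X=4) = C(6,4) · p^4 · (1−p)^2
= 15 · 0.013363 · 0.4356 = 0.087316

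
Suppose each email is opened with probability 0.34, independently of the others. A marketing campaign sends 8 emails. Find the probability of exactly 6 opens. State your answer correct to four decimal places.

X ~ Binomial(n=8, p=0.34).
P(X=6) = C(8,6) · p^6 · (1−p)^2
= 28 · 0.0015448 · 0.4356 = 0.018842

0.0188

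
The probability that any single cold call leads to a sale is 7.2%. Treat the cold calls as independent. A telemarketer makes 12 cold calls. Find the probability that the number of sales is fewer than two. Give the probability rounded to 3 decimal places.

0.788

X ~ Binomial(12, 0.072); P(X ≤ 1) = Σ C(12,k) p^k (1−p)^(12−k) over k:
  k=0: C(12,0)·0.072^0·0.928^12 = 0.40792
  k=1: C(12,1)·0.072^1·0.928^11 = 0.37979
Total = 0.78771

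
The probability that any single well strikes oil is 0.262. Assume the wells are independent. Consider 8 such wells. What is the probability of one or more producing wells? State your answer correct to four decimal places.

0.9120

P(at least one) = 1 − P(none) = 1 − (1 − 0.262)^8
= 1 − 0.087994 = 0.912006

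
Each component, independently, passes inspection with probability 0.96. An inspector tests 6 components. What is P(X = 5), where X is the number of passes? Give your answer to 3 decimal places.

X ~ Binomial(n=6, p=0.96).
P(X=5) = C(6,5) · p^5 · (1−p)^1
= 6 · 0.81537 · 0.04 = 0.19569

0.196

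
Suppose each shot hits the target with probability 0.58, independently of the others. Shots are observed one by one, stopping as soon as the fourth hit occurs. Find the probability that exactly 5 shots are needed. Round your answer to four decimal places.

Y = trial on which the fourth success occurs; negative binomial, r=4, p=0.58.
P(Y=5) = C(4,3) · p^4 · (1−p)^1
= 4 · 0.11316 · 0.42 = 0.190117

0.1901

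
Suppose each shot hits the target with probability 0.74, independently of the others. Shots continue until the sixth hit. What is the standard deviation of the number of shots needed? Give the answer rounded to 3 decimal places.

Y = total shots until the sixth success; negative binomial with r=6, p=0.74.
SD(Y) = √[r(1−p)/p²] = √(2.84879) = 1.68784

1.688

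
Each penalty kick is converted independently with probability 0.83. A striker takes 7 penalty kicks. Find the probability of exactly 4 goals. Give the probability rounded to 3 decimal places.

0.082

X ~ Binomial(n=7, p=0.83).
P(X=4) = C(7,4) · p^4 · (1−p)^3
= 35 · 0.47458 · 0.004913 = 0.08161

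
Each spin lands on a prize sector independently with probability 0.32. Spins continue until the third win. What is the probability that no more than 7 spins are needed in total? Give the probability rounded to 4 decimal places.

Finishing within 7 spins ⇔ at least 3 successes in the first 7. With X ~ Binomial(7, 0.32), P(Y ≤ 7) = 1 − P(X ≤ 2).
  k=0: C(7,0)·0.32^0·0.68^7 = 0.067230
  k=1: C(7,1)·0.32^1·0.68^6 = 0.221463
  k=2: C(7,2)·0.32^2·0.68^5 = 0.312654
1 − 0.601347 = 0.398653

0.3987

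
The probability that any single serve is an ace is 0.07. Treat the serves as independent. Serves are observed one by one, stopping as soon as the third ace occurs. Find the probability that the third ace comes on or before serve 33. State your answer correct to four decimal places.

0.4095

Finishing within 33 serves ⇔ at least 3 successes in the first 33. With X ~ Binomial(33, 0.07), P(Y ≤ 33) = 1 − P(X ≤ 2).
  k=0: C(33,0)·0.07^0·0.93^33 = 0.091188
  k=1: C(33,1)·0.07^1·0.93^32 = 0.226499
  k=2: C(33,2)·0.07^2·0.93^31 = 0.272773
1 − 0.590460 = 0.409540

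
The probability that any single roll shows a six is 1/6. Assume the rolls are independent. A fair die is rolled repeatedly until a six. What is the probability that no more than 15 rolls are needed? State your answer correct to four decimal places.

Y = number of rolls to the first success; geometric, p = 0.166667.
P(Y ≤ 15) = 1 − (1−p)^15 = 1 − 0.064905 = 0.935095

0.9351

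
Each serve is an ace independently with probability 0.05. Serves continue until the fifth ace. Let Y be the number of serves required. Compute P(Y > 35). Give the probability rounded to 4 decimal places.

0.9710

Needing more than 35 serves ⇔ fewer than 5 successes in the first 35. With X ~ Binomial(35, 0.05), P(Y > 35) = P(X ≤ 4).
  k=0: C(35,0)·0.05^0·0.95^35 = 0.166083
  k=1: C(35,1)·0.05^1·0.95^34 = 0.305943
  k=2: C(35,2)·0.05^2·0.95^33 = 0.273739
  k=3: C(35,3)·0.05^3·0.95^32 = 0.158480
  k=4: C(35,4)·0.05^4·0.95^31 = 0.066729
P(X ≤ 4) = 0.970974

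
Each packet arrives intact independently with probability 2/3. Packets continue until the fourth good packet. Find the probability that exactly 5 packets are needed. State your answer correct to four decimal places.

Y = trial on which the fourth success occurs; negative binomial, r=4, p=0.666667.
P(Y=5) = C(4,3) · p^4 · (1−p)^1
= 4 · 0.19753 · 0.33333 = 0.263374

0.2634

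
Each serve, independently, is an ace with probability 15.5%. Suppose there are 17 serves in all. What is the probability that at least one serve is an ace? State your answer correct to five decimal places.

0.94291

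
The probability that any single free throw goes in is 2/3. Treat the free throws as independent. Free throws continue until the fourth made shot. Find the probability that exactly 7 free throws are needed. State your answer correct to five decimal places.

Y = trial on which the fourth success occurs; negative binomial, r=4, p=0.666667.
P(Y=7) = C(6,3) · p^4 · (1−p)^3
= 20 · 0.19753 · 0.037037 = 0.1463192

0.14632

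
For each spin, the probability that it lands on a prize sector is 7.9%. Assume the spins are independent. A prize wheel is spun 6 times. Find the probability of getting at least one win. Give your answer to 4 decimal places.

P(at least one) = 1 − P(none) = 1 − (1 − 0.079)^6
= 1 − 0.610320 = 0.389680

0.3897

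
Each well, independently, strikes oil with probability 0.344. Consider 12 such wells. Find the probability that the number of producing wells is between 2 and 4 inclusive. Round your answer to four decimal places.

X ~ Binomial(12, 0.344); P(2 ≤ X ≤ 4) = Σ C(12,k) p^k (1−p)^(12−k) over k:
  k=2: C(12,2)·0.344^2·0.656^10 = 0.115265
  k=3: C(12,3)·0.344^3·0.656^9 = 0.201480
  k=4: C(12,4)·0.344^4·0.656^8 = 0.237722
Total = 0.554468

0.5545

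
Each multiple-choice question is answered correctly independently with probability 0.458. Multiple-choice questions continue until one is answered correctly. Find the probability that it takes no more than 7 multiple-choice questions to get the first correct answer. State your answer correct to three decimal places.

0.986

Y = number of multiple-choice questions to the first success; geometric, p = 0.458.
P(Y ≤ 7) = 1 − (1−p)^7 = 1 − 0.01374 = 0.98626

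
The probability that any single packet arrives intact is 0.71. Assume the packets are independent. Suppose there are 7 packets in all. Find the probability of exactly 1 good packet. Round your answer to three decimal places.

0.003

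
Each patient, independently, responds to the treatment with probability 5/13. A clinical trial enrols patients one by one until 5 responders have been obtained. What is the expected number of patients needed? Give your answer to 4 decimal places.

13.0000

Y = total patients until the fifth success; negative binomial with r=5, p=0.384615.
E[Y] = r / p = 5 / 0.384615 = 13.000000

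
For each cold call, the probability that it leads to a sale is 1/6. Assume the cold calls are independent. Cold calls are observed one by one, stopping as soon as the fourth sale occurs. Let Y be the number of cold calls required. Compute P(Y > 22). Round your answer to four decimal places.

Needing more than 22 cold calls ⇔ fewer than 4 successes in the first 22. With X ~ Binomial(22, 0.166667), P(Y > 22) = P(X ≤ 3).
  k=0: C(22,0)·0.166667^0·0.833333^22 = 0.018114
  k=1: C(22,1)·0.166667^1·0.833333^21 = 0.079701
  k=2: C(22,2)·0.166667^2·0.833333^20 = 0.167373
  k=3: C(22,3)·0.166667^3·0.833333^19 = 0.223164
P(X ≤ 3) = 0.488351

0.4884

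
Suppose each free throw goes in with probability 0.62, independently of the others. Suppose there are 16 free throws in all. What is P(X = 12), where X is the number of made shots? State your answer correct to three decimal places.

0.122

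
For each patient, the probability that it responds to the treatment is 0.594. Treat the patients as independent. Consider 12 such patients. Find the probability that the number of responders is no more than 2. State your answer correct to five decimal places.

0.00321

X ~ Binomial(12, 0.594); P(X ≤ 2) = Σ C(12,k) p^k (1−p)^(12−k) over k:
  k=0: C(12,0)·0.594^0·0.406^12 = 0.0000201
  k=1: C(12,1)·0.594^1·0.406^11 = 0.0003522
  k=2: C(12,2)·0.594^2·0.406^10 = 0.0028339
Total = 0.0032061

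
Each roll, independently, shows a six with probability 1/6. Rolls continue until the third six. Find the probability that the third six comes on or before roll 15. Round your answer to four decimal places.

Finishing within 15 rolls ⇔ at least 3 successes in the first 15. With X ~ Binomial(15, 0.166667), P(Y ≤ 15) = 1 − P(X ≤ 2).
  k=0: C(15,0)·0.166667^0·0.833333^15 = 0.064905
  k=1: C(15,1)·0.166667^1·0.833333^14 = 0.194716
  k=2: C(15,2)·0.166667^2·0.833333^13 = 0.272603
1 − 0.532225 = 0.467775

0.4678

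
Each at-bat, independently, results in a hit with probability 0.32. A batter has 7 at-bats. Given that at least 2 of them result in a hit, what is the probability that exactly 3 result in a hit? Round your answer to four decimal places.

0.3447

X ~ Binomial(7, 0.32). Want P(X=3 | X≥2) = P(X=3) / P(X≥2).
P(X=3) = C(7,3)·0.32^3·0.68^4 = 0.245219
P(X≥2) = 1 − 0.067230 − 0.221463 = 0.711307
Ratio = 0.245219 / 0.711307 = 0.344744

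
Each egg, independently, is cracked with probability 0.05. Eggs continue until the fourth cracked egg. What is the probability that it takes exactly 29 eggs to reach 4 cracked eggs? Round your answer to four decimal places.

0.0057

Y = trial on which the fourth success occurs; negative binomial, r=4, p=0.05.
P(Y=29) = C(28,3) · p^4 · (1−p)^25
= 3276 · 6.25e-06 · 0.27739 = 0.005680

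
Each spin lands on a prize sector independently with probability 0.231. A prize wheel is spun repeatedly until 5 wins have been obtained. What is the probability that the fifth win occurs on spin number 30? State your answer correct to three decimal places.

0.022

Y = trial on which the fifth success occurs; negative binomial, r=5, p=0.231.
P(Y=30) = C(29,4) · p^5 · (1−p)^25
= 23751 · 0.00065775 · 0.0014066 = 0.02197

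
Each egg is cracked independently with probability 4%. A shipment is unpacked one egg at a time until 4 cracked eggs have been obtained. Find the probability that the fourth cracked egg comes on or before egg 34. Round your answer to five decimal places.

Finishing within 34 eggs ⇔ at least 4 successes in the first 34. With X ~ Binomial(34, 0.04), P(Y ≤ 34) = 1 − P(X ≤ 3).
  k=0: C(34,0)·0.04^0·0.96^34 = 0.2495870
  k=1: C(34,1)·0.04^1·0.96^33 = 0.3535816
  k=2: C(34,2)·0.04^2·0.96^32 = 0.2430873
  k=3: C(34,3)·0.04^3·0.96^31 = 0.1080388
1 − 0.9542947 = 0.0457053

0.04571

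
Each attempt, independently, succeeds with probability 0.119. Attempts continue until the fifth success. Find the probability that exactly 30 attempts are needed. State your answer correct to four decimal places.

0.0239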